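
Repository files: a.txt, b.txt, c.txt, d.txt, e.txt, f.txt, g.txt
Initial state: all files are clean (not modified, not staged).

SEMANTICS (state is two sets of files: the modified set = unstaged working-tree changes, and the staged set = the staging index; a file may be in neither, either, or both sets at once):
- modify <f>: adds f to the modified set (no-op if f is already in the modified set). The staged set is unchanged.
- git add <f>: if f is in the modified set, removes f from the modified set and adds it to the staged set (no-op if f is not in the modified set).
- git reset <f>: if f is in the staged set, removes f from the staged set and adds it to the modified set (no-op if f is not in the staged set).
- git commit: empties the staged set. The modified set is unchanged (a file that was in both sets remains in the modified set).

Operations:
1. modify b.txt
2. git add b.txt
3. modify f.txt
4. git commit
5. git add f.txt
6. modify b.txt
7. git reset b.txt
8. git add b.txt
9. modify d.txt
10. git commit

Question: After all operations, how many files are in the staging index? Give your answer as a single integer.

After op 1 (modify b.txt): modified={b.txt} staged={none}
After op 2 (git add b.txt): modified={none} staged={b.txt}
After op 3 (modify f.txt): modified={f.txt} staged={b.txt}
After op 4 (git commit): modified={f.txt} staged={none}
After op 5 (git add f.txt): modified={none} staged={f.txt}
After op 6 (modify b.txt): modified={b.txt} staged={f.txt}
After op 7 (git reset b.txt): modified={b.txt} staged={f.txt}
After op 8 (git add b.txt): modified={none} staged={b.txt, f.txt}
After op 9 (modify d.txt): modified={d.txt} staged={b.txt, f.txt}
After op 10 (git commit): modified={d.txt} staged={none}
Final staged set: {none} -> count=0

Answer: 0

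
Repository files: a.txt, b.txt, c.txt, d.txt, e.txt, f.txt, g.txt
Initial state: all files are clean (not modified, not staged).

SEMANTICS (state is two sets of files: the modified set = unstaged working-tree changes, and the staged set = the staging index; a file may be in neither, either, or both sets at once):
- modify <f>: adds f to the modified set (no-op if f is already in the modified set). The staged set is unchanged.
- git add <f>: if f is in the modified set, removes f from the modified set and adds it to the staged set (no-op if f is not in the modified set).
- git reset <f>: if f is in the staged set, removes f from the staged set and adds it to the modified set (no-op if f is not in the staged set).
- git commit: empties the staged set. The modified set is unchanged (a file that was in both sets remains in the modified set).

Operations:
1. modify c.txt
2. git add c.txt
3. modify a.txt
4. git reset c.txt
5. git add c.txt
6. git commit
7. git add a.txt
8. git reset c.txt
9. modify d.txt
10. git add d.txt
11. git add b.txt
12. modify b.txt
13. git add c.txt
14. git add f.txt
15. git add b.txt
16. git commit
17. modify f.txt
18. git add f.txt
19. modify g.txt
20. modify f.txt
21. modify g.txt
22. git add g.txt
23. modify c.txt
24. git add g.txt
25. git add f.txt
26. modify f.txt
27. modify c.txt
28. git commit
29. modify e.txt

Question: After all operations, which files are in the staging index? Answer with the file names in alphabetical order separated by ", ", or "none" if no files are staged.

After op 1 (modify c.txt): modified={c.txt} staged={none}
After op 2 (git add c.txt): modified={none} staged={c.txt}
After op 3 (modify a.txt): modified={a.txt} staged={c.txt}
After op 4 (git reset c.txt): modified={a.txt, c.txt} staged={none}
After op 5 (git add c.txt): modified={a.txt} staged={c.txt}
After op 6 (git commit): modified={a.txt} staged={none}
After op 7 (git add a.txt): modified={none} staged={a.txt}
After op 8 (git reset c.txt): modified={none} staged={a.txt}
After op 9 (modify d.txt): modified={d.txt} staged={a.txt}
After op 10 (git add d.txt): modified={none} staged={a.txt, d.txt}
After op 11 (git add b.txt): modified={none} staged={a.txt, d.txt}
After op 12 (modify b.txt): modified={b.txt} staged={a.txt, d.txt}
After op 13 (git add c.txt): modified={b.txt} staged={a.txt, d.txt}
After op 14 (git add f.txt): modified={b.txt} staged={a.txt, d.txt}
After op 15 (git add b.txt): modified={none} staged={a.txt, b.txt, d.txt}
After op 16 (git commit): modified={none} staged={none}
After op 17 (modify f.txt): modified={f.txt} staged={none}
After op 18 (git add f.txt): modified={none} staged={f.txt}
After op 19 (modify g.txt): modified={g.txt} staged={f.txt}
After op 20 (modify f.txt): modified={f.txt, g.txt} staged={f.txt}
After op 21 (modify g.txt): modified={f.txt, g.txt} staged={f.txt}
After op 22 (git add g.txt): modified={f.txt} staged={f.txt, g.txt}
After op 23 (modify c.txt): modified={c.txt, f.txt} staged={f.txt, g.txt}
After op 24 (git add g.txt): modified={c.txt, f.txt} staged={f.txt, g.txt}
After op 25 (git add f.txt): modified={c.txt} staged={f.txt, g.txt}
After op 26 (modify f.txt): modified={c.txt, f.txt} staged={f.txt, g.txt}
After op 27 (modify c.txt): modified={c.txt, f.txt} staged={f.txt, g.txt}
After op 28 (git commit): modified={c.txt, f.txt} staged={none}
After op 29 (modify e.txt): modified={c.txt, e.txt, f.txt} staged={none}

Answer: none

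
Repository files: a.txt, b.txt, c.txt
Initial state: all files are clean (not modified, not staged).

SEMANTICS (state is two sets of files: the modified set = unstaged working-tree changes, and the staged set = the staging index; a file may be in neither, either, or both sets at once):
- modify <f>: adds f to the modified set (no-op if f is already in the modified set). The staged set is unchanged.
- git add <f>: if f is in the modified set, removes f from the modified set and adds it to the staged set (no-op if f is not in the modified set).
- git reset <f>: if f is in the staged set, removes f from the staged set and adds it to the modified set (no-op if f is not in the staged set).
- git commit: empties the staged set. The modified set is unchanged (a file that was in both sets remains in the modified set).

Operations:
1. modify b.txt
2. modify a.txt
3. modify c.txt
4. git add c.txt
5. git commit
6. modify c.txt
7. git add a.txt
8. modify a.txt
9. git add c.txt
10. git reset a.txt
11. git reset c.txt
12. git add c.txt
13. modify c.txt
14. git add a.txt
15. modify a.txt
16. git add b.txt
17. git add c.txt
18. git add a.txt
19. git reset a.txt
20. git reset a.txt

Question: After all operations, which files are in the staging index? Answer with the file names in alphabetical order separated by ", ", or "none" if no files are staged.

After op 1 (modify b.txt): modified={b.txt} staged={none}
After op 2 (modify a.txt): modified={a.txt, b.txt} staged={none}
After op 3 (modify c.txt): modified={a.txt, b.txt, c.txt} staged={none}
After op 4 (git add c.txt): modified={a.txt, b.txt} staged={c.txt}
After op 5 (git commit): modified={a.txt, b.txt} staged={none}
After op 6 (modify c.txt): modified={a.txt, b.txt, c.txt} staged={none}
After op 7 (git add a.txt): modified={b.txt, c.txt} staged={a.txt}
After op 8 (modify a.txt): modified={a.txt, b.txt, c.txt} staged={a.txt}
After op 9 (git add c.txt): modified={a.txt, b.txt} staged={a.txt, c.txt}
After op 10 (git reset a.txt): modified={a.txt, b.txt} staged={c.txt}
After op 11 (git reset c.txt): modified={a.txt, b.txt, c.txt} staged={none}
After op 12 (git add c.txt): modified={a.txt, b.txt} staged={c.txt}
After op 13 (modify c.txt): modified={a.txt, b.txt, c.txt} staged={c.txt}
After op 14 (git add a.txt): modified={b.txt, c.txt} staged={a.txt, c.txt}
After op 15 (modify a.txt): modified={a.txt, b.txt, c.txt} staged={a.txt, c.txt}
After op 16 (git add b.txt): modified={a.txt, c.txt} staged={a.txt, b.txt, c.txt}
After op 17 (git add c.txt): modified={a.txt} staged={a.txt, b.txt, c.txt}
After op 18 (git add a.txt): modified={none} staged={a.txt, b.txt, c.txt}
After op 19 (git reset a.txt): modified={a.txt} staged={b.txt, c.txt}
After op 20 (git reset a.txt): modified={a.txt} staged={b.txt, c.txt}

Answer: b.txt, c.txt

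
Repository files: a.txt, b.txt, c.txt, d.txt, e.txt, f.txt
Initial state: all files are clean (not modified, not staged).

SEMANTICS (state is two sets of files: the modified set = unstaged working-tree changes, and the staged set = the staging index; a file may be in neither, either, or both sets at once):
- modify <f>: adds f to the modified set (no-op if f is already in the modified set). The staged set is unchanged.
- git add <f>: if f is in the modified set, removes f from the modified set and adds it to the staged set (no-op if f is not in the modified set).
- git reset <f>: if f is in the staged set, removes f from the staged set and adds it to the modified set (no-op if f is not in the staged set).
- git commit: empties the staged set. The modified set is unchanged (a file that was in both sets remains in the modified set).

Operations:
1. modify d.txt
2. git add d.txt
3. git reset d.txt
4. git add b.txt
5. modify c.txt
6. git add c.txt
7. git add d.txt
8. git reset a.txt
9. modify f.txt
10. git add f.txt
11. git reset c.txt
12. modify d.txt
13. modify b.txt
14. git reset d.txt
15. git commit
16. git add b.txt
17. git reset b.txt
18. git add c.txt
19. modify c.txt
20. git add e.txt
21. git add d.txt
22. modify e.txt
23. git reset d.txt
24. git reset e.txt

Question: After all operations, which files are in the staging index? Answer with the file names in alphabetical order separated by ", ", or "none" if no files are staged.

After op 1 (modify d.txt): modified={d.txt} staged={none}
After op 2 (git add d.txt): modified={none} staged={d.txt}
After op 3 (git reset d.txt): modified={d.txt} staged={none}
After op 4 (git add b.txt): modified={d.txt} staged={none}
After op 5 (modify c.txt): modified={c.txt, d.txt} staged={none}
After op 6 (git add c.txt): modified={d.txt} staged={c.txt}
After op 7 (git add d.txt): modified={none} staged={c.txt, d.txt}
After op 8 (git reset a.txt): modified={none} staged={c.txt, d.txt}
After op 9 (modify f.txt): modified={f.txt} staged={c.txt, d.txt}
After op 10 (git add f.txt): modified={none} staged={c.txt, d.txt, f.txt}
After op 11 (git reset c.txt): modified={c.txt} staged={d.txt, f.txt}
After op 12 (modify d.txt): modified={c.txt, d.txt} staged={d.txt, f.txt}
After op 13 (modify b.txt): modified={b.txt, c.txt, d.txt} staged={d.txt, f.txt}
After op 14 (git reset d.txt): modified={b.txt, c.txt, d.txt} staged={f.txt}
After op 15 (git commit): modified={b.txt, c.txt, d.txt} staged={none}
After op 16 (git add b.txt): modified={c.txt, d.txt} staged={b.txt}
After op 17 (git reset b.txt): modified={b.txt, c.txt, d.txt} staged={none}
After op 18 (git add c.txt): modified={b.txt, d.txt} staged={c.txt}
After op 19 (modify c.txt): modified={b.txt, c.txt, d.txt} staged={c.txt}
After op 20 (git add e.txt): modified={b.txt, c.txt, d.txt} staged={c.txt}
After op 21 (git add d.txt): modified={b.txt, c.txt} staged={c.txt, d.txt}
After op 22 (modify e.txt): modified={b.txt, c.txt, e.txt} staged={c.txt, d.txt}
After op 23 (git reset d.txt): modified={b.txt, c.txt, d.txt, e.txt} staged={c.txt}
After op 24 (git reset e.txt): modified={b.txt, c.txt, d.txt, e.txt} staged={c.txt}

Answer: c.txt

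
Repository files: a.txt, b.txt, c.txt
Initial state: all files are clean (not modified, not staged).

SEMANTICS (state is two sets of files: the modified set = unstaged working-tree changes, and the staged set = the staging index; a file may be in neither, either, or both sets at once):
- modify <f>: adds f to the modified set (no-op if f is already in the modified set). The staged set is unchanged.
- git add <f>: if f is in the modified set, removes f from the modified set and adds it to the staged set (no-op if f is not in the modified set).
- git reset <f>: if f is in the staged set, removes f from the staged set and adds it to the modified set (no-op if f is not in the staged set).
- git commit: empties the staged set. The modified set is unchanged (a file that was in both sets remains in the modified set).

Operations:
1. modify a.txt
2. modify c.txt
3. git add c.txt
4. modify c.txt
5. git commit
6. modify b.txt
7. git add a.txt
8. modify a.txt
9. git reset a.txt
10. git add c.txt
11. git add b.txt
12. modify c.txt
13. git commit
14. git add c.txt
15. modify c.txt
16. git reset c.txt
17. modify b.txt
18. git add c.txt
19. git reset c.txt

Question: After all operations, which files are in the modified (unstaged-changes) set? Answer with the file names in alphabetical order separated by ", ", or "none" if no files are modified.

Answer: a.txt, b.txt, c.txt

Derivation:
After op 1 (modify a.txt): modified={a.txt} staged={none}
After op 2 (modify c.txt): modified={a.txt, c.txt} staged={none}
After op 3 (git add c.txt): modified={a.txt} staged={c.txt}
After op 4 (modify c.txt): modified={a.txt, c.txt} staged={c.txt}
After op 5 (git commit): modified={a.txt, c.txt} staged={none}
After op 6 (modify b.txt): modified={a.txt, b.txt, c.txt} staged={none}
After op 7 (git add a.txt): modified={b.txt, c.txt} staged={a.txt}
After op 8 (modify a.txt): modified={a.txt, b.txt, c.txt} staged={a.txt}
After op 9 (git reset a.txt): modified={a.txt, b.txt, c.txt} staged={none}
After op 10 (git add c.txt): modified={a.txt, b.txt} staged={c.txt}
After op 11 (git add b.txt): modified={a.txt} staged={b.txt, c.txt}
After op 12 (modify c.txt): modified={a.txt, c.txt} staged={b.txt, c.txt}
After op 13 (git commit): modified={a.txt, c.txt} staged={none}
After op 14 (git add c.txt): modified={a.txt} staged={c.txt}
After op 15 (modify c.txt): modified={a.txt, c.txt} staged={c.txt}
After op 16 (git reset c.txt): modified={a.txt, c.txt} staged={none}
After op 17 (modify b.txt): modified={a.txt, b.txt, c.txt} staged={none}
After op 18 (git add c.txt): modified={a.txt, b.txt} staged={c.txt}
After op 19 (git reset c.txt): modified={a.txt, b.txt, c.txt} staged={none}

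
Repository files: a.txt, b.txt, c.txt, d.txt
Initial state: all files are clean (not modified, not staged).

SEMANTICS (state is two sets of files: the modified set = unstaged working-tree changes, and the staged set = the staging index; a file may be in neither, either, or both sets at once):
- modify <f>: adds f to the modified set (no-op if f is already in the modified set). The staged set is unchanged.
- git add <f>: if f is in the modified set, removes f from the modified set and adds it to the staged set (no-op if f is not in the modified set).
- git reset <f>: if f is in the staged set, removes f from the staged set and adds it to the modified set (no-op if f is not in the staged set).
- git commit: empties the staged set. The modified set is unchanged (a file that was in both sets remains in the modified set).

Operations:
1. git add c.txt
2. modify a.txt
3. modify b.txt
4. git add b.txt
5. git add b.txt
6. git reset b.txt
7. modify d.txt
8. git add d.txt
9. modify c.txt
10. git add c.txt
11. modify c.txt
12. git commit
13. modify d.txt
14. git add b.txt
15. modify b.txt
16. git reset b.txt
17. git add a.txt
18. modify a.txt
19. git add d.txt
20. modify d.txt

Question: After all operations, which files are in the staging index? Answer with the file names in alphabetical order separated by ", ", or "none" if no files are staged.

After op 1 (git add c.txt): modified={none} staged={none}
After op 2 (modify a.txt): modified={a.txt} staged={none}
After op 3 (modify b.txt): modified={a.txt, b.txt} staged={none}
After op 4 (git add b.txt): modified={a.txt} staged={b.txt}
After op 5 (git add b.txt): modified={a.txt} staged={b.txt}
After op 6 (git reset b.txt): modified={a.txt, b.txt} staged={none}
After op 7 (modify d.txt): modified={a.txt, b.txt, d.txt} staged={none}
After op 8 (git add d.txt): modified={a.txt, b.txt} staged={d.txt}
After op 9 (modify c.txt): modified={a.txt, b.txt, c.txt} staged={d.txt}
After op 10 (git add c.txt): modified={a.txt, b.txt} staged={c.txt, d.txt}
After op 11 (modify c.txt): modified={a.txt, b.txt, c.txt} staged={c.txt, d.txt}
After op 12 (git commit): modified={a.txt, b.txt, c.txt} staged={none}
After op 13 (modify d.txt): modified={a.txt, b.txt, c.txt, d.txt} staged={none}
After op 14 (git add b.txt): modified={a.txt, c.txt, d.txt} staged={b.txt}
After op 15 (modify b.txt): modified={a.txt, b.txt, c.txt, d.txt} staged={b.txt}
After op 16 (git reset b.txt): modified={a.txt, b.txt, c.txt, d.txt} staged={none}
After op 17 (git add a.txt): modified={b.txt, c.txt, d.txt} staged={a.txt}
After op 18 (modify a.txt): modified={a.txt, b.txt, c.txt, d.txt} staged={a.txt}
After op 19 (git add d.txt): modified={a.txt, b.txt, c.txt} staged={a.txt, d.txt}
After op 20 (modify d.txt): modified={a.txt, b.txt, c.txt, d.txt} staged={a.txt, d.txt}

Answer: a.txt, d.txt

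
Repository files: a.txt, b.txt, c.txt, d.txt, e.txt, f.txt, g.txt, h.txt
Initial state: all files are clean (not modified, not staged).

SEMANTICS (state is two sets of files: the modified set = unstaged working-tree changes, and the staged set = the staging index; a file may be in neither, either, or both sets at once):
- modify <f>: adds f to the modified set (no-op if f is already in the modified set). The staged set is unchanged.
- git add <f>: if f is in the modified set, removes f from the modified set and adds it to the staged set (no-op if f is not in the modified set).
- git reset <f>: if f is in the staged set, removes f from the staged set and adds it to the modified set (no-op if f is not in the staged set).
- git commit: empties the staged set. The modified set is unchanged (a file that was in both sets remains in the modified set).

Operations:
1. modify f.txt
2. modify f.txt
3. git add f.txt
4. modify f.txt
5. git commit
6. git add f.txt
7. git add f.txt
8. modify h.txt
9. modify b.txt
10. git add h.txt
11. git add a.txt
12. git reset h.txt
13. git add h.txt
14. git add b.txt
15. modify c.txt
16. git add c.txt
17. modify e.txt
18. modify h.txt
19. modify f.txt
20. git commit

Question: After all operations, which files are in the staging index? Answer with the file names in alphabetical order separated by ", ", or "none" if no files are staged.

Answer: none

Derivation:
After op 1 (modify f.txt): modified={f.txt} staged={none}
After op 2 (modify f.txt): modified={f.txt} staged={none}
After op 3 (git add f.txt): modified={none} staged={f.txt}
After op 4 (modify f.txt): modified={f.txt} staged={f.txt}
After op 5 (git commit): modified={f.txt} staged={none}
After op 6 (git add f.txt): modified={none} staged={f.txt}
After op 7 (git add f.txt): modified={none} staged={f.txt}
After op 8 (modify h.txt): modified={h.txt} staged={f.txt}
After op 9 (modify b.txt): modified={b.txt, h.txt} staged={f.txt}
After op 10 (git add h.txt): modified={b.txt} staged={f.txt, h.txt}
After op 11 (git add a.txt): modified={b.txt} staged={f.txt, h.txt}
After op 12 (git reset h.txt): modified={b.txt, h.txt} staged={f.txt}
After op 13 (git add h.txt): modified={b.txt} staged={f.txt, h.txt}
After op 14 (git add b.txt): modified={none} staged={b.txt, f.txt, h.txt}
After op 15 (modify c.txt): modified={c.txt} staged={b.txt, f.txt, h.txt}
After op 16 (git add c.txt): modified={none} staged={b.txt, c.txt, f.txt, h.txt}
After op 17 (modify e.txt): modified={e.txt} staged={b.txt, c.txt, f.txt, h.txt}
After op 18 (modify h.txt): modified={e.txt, h.txt} staged={b.txt, c.txt, f.txt, h.txt}
After op 19 (modify f.txt): modified={e.txt, f.txt, h.txt} staged={b.txt, c.txt, f.txt, h.txt}
After op 20 (git commit): modified={e.txt, f.txt, h.txt} staged={none}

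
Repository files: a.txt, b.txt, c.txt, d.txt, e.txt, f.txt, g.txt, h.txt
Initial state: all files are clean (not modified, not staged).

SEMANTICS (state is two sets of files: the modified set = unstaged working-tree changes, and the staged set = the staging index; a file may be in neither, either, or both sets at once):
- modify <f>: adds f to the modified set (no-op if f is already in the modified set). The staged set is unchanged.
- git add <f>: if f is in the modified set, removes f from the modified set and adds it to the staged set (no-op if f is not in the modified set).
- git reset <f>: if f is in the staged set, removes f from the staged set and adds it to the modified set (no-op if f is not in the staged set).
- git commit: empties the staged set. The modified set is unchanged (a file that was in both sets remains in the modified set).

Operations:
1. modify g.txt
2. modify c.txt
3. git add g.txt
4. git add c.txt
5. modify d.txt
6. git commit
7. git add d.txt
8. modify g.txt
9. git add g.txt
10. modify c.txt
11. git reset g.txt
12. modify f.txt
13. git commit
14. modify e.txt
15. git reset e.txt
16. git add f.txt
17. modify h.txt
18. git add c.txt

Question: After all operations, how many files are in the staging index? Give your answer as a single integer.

After op 1 (modify g.txt): modified={g.txt} staged={none}
After op 2 (modify c.txt): modified={c.txt, g.txt} staged={none}
After op 3 (git add g.txt): modified={c.txt} staged={g.txt}
After op 4 (git add c.txt): modified={none} staged={c.txt, g.txt}
After op 5 (modify d.txt): modified={d.txt} staged={c.txt, g.txt}
After op 6 (git commit): modified={d.txt} staged={none}
After op 7 (git add d.txt): modified={none} staged={d.txt}
After op 8 (modify g.txt): modified={g.txt} staged={d.txt}
After op 9 (git add g.txt): modified={none} staged={d.txt, g.txt}
After op 10 (modify c.txt): modified={c.txt} staged={d.txt, g.txt}
After op 11 (git reset g.txt): modified={c.txt, g.txt} staged={d.txt}
After op 12 (modify f.txt): modified={c.txt, f.txt, g.txt} staged={d.txt}
After op 13 (git commit): modified={c.txt, f.txt, g.txt} staged={none}
After op 14 (modify e.txt): modified={c.txt, e.txt, f.txt, g.txt} staged={none}
After op 15 (git reset e.txt): modified={c.txt, e.txt, f.txt, g.txt} staged={none}
After op 16 (git add f.txt): modified={c.txt, e.txt, g.txt} staged={f.txt}
After op 17 (modify h.txt): modified={c.txt, e.txt, g.txt, h.txt} staged={f.txt}
After op 18 (git add c.txt): modified={e.txt, g.txt, h.txt} staged={c.txt, f.txt}
Final staged set: {c.txt, f.txt} -> count=2

Answer: 2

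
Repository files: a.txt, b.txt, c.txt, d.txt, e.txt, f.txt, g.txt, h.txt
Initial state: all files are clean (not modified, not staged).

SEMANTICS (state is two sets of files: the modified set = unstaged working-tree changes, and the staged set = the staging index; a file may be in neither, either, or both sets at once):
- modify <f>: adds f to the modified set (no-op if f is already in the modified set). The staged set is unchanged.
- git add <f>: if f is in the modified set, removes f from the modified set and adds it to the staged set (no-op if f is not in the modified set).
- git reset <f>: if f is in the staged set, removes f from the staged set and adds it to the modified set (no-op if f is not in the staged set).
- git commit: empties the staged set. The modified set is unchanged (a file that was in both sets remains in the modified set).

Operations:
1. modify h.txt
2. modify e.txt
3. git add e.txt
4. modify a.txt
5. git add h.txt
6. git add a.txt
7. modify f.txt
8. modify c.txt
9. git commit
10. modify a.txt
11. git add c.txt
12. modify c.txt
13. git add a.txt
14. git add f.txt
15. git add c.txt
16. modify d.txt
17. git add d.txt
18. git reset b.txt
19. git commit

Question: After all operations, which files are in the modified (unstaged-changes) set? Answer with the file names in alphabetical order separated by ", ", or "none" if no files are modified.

Answer: none

Derivation:
After op 1 (modify h.txt): modified={h.txt} staged={none}
After op 2 (modify e.txt): modified={e.txt, h.txt} staged={none}
After op 3 (git add e.txt): modified={h.txt} staged={e.txt}
After op 4 (modify a.txt): modified={a.txt, h.txt} staged={e.txt}
After op 5 (git add h.txt): modified={a.txt} staged={e.txt, h.txt}
After op 6 (git add a.txt): modified={none} staged={a.txt, e.txt, h.txt}
After op 7 (modify f.txt): modified={f.txt} staged={a.txt, e.txt, h.txt}
After op 8 (modify c.txt): modified={c.txt, f.txt} staged={a.txt, e.txt, h.txt}
After op 9 (git commit): modified={c.txt, f.txt} staged={none}
After op 10 (modify a.txt): modified={a.txt, c.txt, f.txt} staged={none}
After op 11 (git add c.txt): modified={a.txt, f.txt} staged={c.txt}
After op 12 (modify c.txt): modified={a.txt, c.txt, f.txt} staged={c.txt}
After op 13 (git add a.txt): modified={c.txt, f.txt} staged={a.txt, c.txt}
After op 14 (git add f.txt): modified={c.txt} staged={a.txt, c.txt, f.txt}
After op 15 (git add c.txt): modified={none} staged={a.txt, c.txt, f.txt}
After op 16 (modify d.txt): modified={d.txt} staged={a.txt, c.txt, f.txt}
After op 17 (git add d.txt): modified={none} staged={a.txt, c.txt, d.txt, f.txt}
After op 18 (git reset b.txt): modified={none} staged={a.txt, c.txt, d.txt, f.txt}
After op 19 (git commit): modified={none} staged={none}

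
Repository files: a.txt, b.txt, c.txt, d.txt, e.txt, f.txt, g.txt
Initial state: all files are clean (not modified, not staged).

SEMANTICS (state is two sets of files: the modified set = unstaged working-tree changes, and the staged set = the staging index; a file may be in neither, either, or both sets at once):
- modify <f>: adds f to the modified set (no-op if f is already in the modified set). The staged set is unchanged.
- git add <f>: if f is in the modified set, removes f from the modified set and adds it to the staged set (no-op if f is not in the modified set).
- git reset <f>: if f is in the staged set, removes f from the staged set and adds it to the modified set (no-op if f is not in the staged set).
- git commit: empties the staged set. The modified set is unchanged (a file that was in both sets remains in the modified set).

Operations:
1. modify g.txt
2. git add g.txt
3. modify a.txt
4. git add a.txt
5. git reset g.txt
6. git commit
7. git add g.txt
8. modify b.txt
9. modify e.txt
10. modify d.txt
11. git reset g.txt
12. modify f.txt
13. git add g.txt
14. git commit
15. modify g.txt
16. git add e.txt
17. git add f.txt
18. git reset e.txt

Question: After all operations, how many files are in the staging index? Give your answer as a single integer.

Answer: 1

Derivation:
After op 1 (modify g.txt): modified={g.txt} staged={none}
After op 2 (git add g.txt): modified={none} staged={g.txt}
After op 3 (modify a.txt): modified={a.txt} staged={g.txt}
After op 4 (git add a.txt): modified={none} staged={a.txt, g.txt}
After op 5 (git reset g.txt): modified={g.txt} staged={a.txt}
After op 6 (git commit): modified={g.txt} staged={none}
After op 7 (git add g.txt): modified={none} staged={g.txt}
After op 8 (modify b.txt): modified={b.txt} staged={g.txt}
After op 9 (modify e.txt): modified={b.txt, e.txt} staged={g.txt}
After op 10 (modify d.txt): modified={b.txt, d.txt, e.txt} staged={g.txt}
After op 11 (git reset g.txt): modified={b.txt, d.txt, e.txt, g.txt} staged={none}
After op 12 (modify f.txt): modified={b.txt, d.txt, e.txt, f.txt, g.txt} staged={none}
After op 13 (git add g.txt): modified={b.txt, d.txt, e.txt, f.txt} staged={g.txt}
After op 14 (git commit): modified={b.txt, d.txt, e.txt, f.txt} staged={none}
After op 15 (modify g.txt): modified={b.txt, d.txt, e.txt, f.txt, g.txt} staged={none}
After op 16 (git add e.txt): modified={b.txt, d.txt, f.txt, g.txt} staged={e.txt}
After op 17 (git add f.txt): modified={b.txt, d.txt, g.txt} staged={e.txt, f.txt}
After op 18 (git reset e.txt): modified={b.txt, d.txt, e.txt, g.txt} staged={f.txt}
Final staged set: {f.txt} -> count=1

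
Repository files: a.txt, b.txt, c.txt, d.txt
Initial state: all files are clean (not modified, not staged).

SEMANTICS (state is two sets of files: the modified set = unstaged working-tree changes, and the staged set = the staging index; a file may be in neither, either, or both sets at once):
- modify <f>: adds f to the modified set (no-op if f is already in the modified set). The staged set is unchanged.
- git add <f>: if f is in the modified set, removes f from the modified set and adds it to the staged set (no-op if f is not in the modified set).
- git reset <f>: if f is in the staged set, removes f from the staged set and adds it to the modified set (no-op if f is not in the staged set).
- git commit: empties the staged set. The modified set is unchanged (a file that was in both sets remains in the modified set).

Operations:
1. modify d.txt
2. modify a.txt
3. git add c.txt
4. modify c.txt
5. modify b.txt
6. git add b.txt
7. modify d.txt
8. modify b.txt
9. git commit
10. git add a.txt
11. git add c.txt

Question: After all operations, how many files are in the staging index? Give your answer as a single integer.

After op 1 (modify d.txt): modified={d.txt} staged={none}
After op 2 (modify a.txt): modified={a.txt, d.txt} staged={none}
After op 3 (git add c.txt): modified={a.txt, d.txt} staged={none}
After op 4 (modify c.txt): modified={a.txt, c.txt, d.txt} staged={none}
After op 5 (modify b.txt): modified={a.txt, b.txt, c.txt, d.txt} staged={none}
After op 6 (git add b.txt): modified={a.txt, c.txt, d.txt} staged={b.txt}
After op 7 (modify d.txt): modified={a.txt, c.txt, d.txt} staged={b.txt}
After op 8 (modify b.txt): modified={a.txt, b.txt, c.txt, d.txt} staged={b.txt}
After op 9 (git commit): modified={a.txt, b.txt, c.txt, d.txt} staged={none}
After op 10 (git add a.txt): modified={b.txt, c.txt, d.txt} staged={a.txt}
After op 11 (git add c.txt): modified={b.txt, d.txt} staged={a.txt, c.txt}
Final staged set: {a.txt, c.txt} -> count=2

Answer: 2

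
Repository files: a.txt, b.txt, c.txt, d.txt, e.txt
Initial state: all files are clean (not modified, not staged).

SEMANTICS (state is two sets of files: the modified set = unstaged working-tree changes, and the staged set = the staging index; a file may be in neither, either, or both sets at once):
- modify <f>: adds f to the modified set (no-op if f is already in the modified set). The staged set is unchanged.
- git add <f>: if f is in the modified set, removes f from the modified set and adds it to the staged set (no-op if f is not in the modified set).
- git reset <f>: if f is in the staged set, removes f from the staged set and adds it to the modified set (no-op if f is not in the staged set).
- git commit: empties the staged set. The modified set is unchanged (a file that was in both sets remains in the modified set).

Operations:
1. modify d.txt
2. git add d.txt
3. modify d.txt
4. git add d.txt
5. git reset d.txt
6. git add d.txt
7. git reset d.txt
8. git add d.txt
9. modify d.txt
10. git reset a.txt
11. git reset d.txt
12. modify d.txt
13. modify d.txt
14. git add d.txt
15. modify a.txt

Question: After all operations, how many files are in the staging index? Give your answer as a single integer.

After op 1 (modify d.txt): modified={d.txt} staged={none}
After op 2 (git add d.txt): modified={none} staged={d.txt}
After op 3 (modify d.txt): modified={d.txt} staged={d.txt}
After op 4 (git add d.txt): modified={none} staged={d.txt}
After op 5 (git reset d.txt): modified={d.txt} staged={none}
After op 6 (git add d.txt): modified={none} staged={d.txt}
After op 7 (git reset d.txt): modified={d.txt} staged={none}
After op 8 (git add d.txt): modified={none} staged={d.txt}
After op 9 (modify d.txt): modified={d.txt} staged={d.txt}
After op 10 (git reset a.txt): modified={d.txt} staged={d.txt}
After op 11 (git reset d.txt): modified={d.txt} staged={none}
After op 12 (modify d.txt): modified={d.txt} staged={none}
After op 13 (modify d.txt): modified={d.txt} staged={none}
After op 14 (git add d.txt): modified={none} staged={d.txt}
After op 15 (modify a.txt): modified={a.txt} staged={d.txt}
Final staged set: {d.txt} -> count=1

Answer: 1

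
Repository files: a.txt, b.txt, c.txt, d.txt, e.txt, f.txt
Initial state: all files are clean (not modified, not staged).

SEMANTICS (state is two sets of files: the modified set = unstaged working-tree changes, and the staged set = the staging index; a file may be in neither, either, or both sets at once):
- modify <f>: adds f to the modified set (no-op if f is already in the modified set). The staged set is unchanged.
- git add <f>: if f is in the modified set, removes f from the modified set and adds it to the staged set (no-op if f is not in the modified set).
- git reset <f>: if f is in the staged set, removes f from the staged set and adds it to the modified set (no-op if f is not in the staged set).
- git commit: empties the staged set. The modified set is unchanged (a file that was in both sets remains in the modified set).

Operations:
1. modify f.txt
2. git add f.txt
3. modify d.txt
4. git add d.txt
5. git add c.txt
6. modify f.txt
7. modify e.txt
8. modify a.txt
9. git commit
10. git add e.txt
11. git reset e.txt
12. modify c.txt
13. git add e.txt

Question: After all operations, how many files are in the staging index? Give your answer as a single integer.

After op 1 (modify f.txt): modified={f.txt} staged={none}
After op 2 (git add f.txt): modified={none} staged={f.txt}
After op 3 (modify d.txt): modified={d.txt} staged={f.txt}
After op 4 (git add d.txt): modified={none} staged={d.txt, f.txt}
After op 5 (git add c.txt): modified={none} staged={d.txt, f.txt}
After op 6 (modify f.txt): modified={f.txt} staged={d.txt, f.txt}
After op 7 (modify e.txt): modified={e.txt, f.txt} staged={d.txt, f.txt}
After op 8 (modify a.txt): modified={a.txt, e.txt, f.txt} staged={d.txt, f.txt}
After op 9 (git commit): modified={a.txt, e.txt, f.txt} staged={none}
After op 10 (git add e.txt): modified={a.txt, f.txt} staged={e.txt}
After op 11 (git reset e.txt): modified={a.txt, e.txt, f.txt} staged={none}
After op 12 (modify c.txt): modified={a.txt, c.txt, e.txt, f.txt} staged={none}
After op 13 (git add e.txt): modified={a.txt, c.txt, f.txt} staged={e.txt}
Final staged set: {e.txt} -> count=1

Answer: 1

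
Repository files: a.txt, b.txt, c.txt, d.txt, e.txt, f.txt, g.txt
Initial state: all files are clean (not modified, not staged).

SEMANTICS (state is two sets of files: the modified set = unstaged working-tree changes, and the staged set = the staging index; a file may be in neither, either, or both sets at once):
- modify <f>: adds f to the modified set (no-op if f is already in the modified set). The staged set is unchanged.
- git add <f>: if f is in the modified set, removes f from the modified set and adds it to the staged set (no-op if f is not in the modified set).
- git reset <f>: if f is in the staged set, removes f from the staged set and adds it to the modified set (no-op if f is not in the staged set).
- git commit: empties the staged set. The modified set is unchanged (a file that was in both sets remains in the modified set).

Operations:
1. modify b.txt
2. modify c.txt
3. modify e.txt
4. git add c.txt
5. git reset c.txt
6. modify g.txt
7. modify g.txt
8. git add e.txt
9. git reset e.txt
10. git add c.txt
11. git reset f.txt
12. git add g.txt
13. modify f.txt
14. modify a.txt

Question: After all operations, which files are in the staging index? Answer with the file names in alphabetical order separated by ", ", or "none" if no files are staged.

After op 1 (modify b.txt): modified={b.txt} staged={none}
After op 2 (modify c.txt): modified={b.txt, c.txt} staged={none}
After op 3 (modify e.txt): modified={b.txt, c.txt, e.txt} staged={none}
After op 4 (git add c.txt): modified={b.txt, e.txt} staged={c.txt}
After op 5 (git reset c.txt): modified={b.txt, c.txt, e.txt} staged={none}
After op 6 (modify g.txt): modified={b.txt, c.txt, e.txt, g.txt} staged={none}
After op 7 (modify g.txt): modified={b.txt, c.txt, e.txt, g.txt} staged={none}
After op 8 (git add e.txt): modified={b.txt, c.txt, g.txt} staged={e.txt}
After op 9 (git reset e.txt): modified={b.txt, c.txt, e.txt, g.txt} staged={none}
After op 10 (git add c.txt): modified={b.txt, e.txt, g.txt} staged={c.txt}
After op 11 (git reset f.txt): modified={b.txt, e.txt, g.txt} staged={c.txt}
After op 12 (git add g.txt): modified={b.txt, e.txt} staged={c.txt, g.txt}
After op 13 (modify f.txt): modified={b.txt, e.txt, f.txt} staged={c.txt, g.txt}
After op 14 (modify a.txt): modified={a.txt, b.txt, e.txt, f.txt} staged={c.txt, g.txt}

Answer: c.txt, g.txt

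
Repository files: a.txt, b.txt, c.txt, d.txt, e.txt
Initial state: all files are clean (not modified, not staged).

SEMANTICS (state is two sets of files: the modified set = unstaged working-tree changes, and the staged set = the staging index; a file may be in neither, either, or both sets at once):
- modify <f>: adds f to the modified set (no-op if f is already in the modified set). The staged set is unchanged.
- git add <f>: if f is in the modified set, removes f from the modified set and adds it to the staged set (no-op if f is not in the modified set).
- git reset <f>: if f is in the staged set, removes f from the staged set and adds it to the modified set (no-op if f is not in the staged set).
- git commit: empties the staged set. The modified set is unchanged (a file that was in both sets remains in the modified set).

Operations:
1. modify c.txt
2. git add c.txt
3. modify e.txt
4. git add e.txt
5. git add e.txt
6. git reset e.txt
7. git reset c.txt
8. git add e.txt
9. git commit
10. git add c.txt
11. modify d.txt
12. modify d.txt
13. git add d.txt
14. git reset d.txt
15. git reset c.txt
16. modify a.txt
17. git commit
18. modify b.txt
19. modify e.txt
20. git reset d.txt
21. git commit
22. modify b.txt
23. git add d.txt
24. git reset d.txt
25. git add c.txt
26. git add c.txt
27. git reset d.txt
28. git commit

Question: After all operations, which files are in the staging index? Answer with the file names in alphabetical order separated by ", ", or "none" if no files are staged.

After op 1 (modify c.txt): modified={c.txt} staged={none}
After op 2 (git add c.txt): modified={none} staged={c.txt}
After op 3 (modify e.txt): modified={e.txt} staged={c.txt}
After op 4 (git add e.txt): modified={none} staged={c.txt, e.txt}
After op 5 (git add e.txt): modified={none} staged={c.txt, e.txt}
After op 6 (git reset e.txt): modified={e.txt} staged={c.txt}
After op 7 (git reset c.txt): modified={c.txt, e.txt} staged={none}
After op 8 (git add e.txt): modified={c.txt} staged={e.txt}
After op 9 (git commit): modified={c.txt} staged={none}
After op 10 (git add c.txt): modified={none} staged={c.txt}
After op 11 (modify d.txt): modified={d.txt} staged={c.txt}
After op 12 (modify d.txt): modified={d.txt} staged={c.txt}
After op 13 (git add d.txt): modified={none} staged={c.txt, d.txt}
After op 14 (git reset d.txt): modified={d.txt} staged={c.txt}
After op 15 (git reset c.txt): modified={c.txt, d.txt} staged={none}
After op 16 (modify a.txt): modified={a.txt, c.txt, d.txt} staged={none}
After op 17 (git commit): modified={a.txt, c.txt, d.txt} staged={none}
After op 18 (modify b.txt): modified={a.txt, b.txt, c.txt, d.txt} staged={none}
After op 19 (modify e.txt): modified={a.txt, b.txt, c.txt, d.txt, e.txt} staged={none}
After op 20 (git reset d.txt): modified={a.txt, b.txt, c.txt, d.txt, e.txt} staged={none}
After op 21 (git commit): modified={a.txt, b.txt, c.txt, d.txt, e.txt} staged={none}
After op 22 (modify b.txt): modified={a.txt, b.txt, c.txt, d.txt, e.txt} staged={none}
After op 23 (git add d.txt): modified={a.txt, b.txt, c.txt, e.txt} staged={d.txt}
After op 24 (git reset d.txt): modified={a.txt, b.txt, c.txt, d.txt, e.txt} staged={none}
After op 25 (git add c.txt): modified={a.txt, b.txt, d.txt, e.txt} staged={c.txt}
After op 26 (git add c.txt): modified={a.txt, b.txt, d.txt, e.txt} staged={c.txt}
After op 27 (git reset d.txt): modified={a.txt, b.txt, d.txt, e.txt} staged={c.txt}
After op 28 (git commit): modified={a.txt, b.txt, d.txt, e.txt} staged={none}

Answer: none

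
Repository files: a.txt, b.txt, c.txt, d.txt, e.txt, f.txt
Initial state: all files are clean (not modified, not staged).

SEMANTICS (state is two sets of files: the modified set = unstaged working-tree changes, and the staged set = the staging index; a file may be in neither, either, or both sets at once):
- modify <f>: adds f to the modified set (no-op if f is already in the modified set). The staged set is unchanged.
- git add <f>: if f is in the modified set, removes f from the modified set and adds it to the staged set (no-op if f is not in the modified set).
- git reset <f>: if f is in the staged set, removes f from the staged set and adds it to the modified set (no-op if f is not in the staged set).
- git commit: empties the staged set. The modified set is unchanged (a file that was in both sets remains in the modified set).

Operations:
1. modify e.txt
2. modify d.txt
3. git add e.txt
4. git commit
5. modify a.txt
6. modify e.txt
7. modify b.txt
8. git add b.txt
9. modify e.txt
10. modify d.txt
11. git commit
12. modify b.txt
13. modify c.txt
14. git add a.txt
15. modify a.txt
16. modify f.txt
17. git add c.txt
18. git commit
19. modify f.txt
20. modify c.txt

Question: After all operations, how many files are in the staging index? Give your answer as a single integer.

Answer: 0

Derivation:
After op 1 (modify e.txt): modified={e.txt} staged={none}
After op 2 (modify d.txt): modified={d.txt, e.txt} staged={none}
After op 3 (git add e.txt): modified={d.txt} staged={e.txt}
After op 4 (git commit): modified={d.txt} staged={none}
After op 5 (modify a.txt): modified={a.txt, d.txt} staged={none}
After op 6 (modify e.txt): modified={a.txt, d.txt, e.txt} staged={none}
After op 7 (modify b.txt): modified={a.txt, b.txt, d.txt, e.txt} staged={none}
After op 8 (git add b.txt): modified={a.txt, d.txt, e.txt} staged={b.txt}
After op 9 (modify e.txt): modified={a.txt, d.txt, e.txt} staged={b.txt}
After op 10 (modify d.txt): modified={a.txt, d.txt, e.txt} staged={b.txt}
After op 11 (git commit): modified={a.txt, d.txt, e.txt} staged={none}
After op 12 (modify b.txt): modified={a.txt, b.txt, d.txt, e.txt} staged={none}
After op 13 (modify c.txt): modified={a.txt, b.txt, c.txt, d.txt, e.txt} staged={none}
After op 14 (git add a.txt): modified={b.txt, c.txt, d.txt, e.txt} staged={a.txt}
After op 15 (modify a.txt): modified={a.txt, b.txt, c.txt, d.txt, e.txt} staged={a.txt}
After op 16 (modify f.txt): modified={a.txt, b.txt, c.txt, d.txt, e.txt, f.txt} staged={a.txt}
After op 17 (git add c.txt): modified={a.txt, b.txt, d.txt, e.txt, f.txt} staged={a.txt, c.txt}
After op 18 (git commit): modified={a.txt, b.txt, d.txt, e.txt, f.txt} staged={none}
After op 19 (modify f.txt): modified={a.txt, b.txt, d.txt, e.txt, f.txt} staged={none}
After op 20 (modify c.txt): modified={a.txt, b.txt, c.txt, d.txt, e.txt, f.txt} staged={none}
Final staged set: {none} -> count=0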